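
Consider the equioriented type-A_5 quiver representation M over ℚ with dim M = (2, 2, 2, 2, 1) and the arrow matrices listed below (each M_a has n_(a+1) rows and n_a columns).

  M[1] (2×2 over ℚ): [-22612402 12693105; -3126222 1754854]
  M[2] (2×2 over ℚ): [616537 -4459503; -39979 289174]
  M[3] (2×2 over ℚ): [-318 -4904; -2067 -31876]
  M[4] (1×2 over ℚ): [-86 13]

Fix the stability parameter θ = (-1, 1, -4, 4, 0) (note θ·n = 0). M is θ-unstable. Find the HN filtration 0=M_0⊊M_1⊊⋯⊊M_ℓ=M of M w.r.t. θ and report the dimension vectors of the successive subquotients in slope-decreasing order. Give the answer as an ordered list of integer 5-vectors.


Via rank(M_{q-1}∘⋯∘M_p): M ≅ I[1,3], I[1,5], I[4,4].
μ_θ-semistable layers: μ^(1)=4; μ^(2)=2; μ^(3)=-4/3

((0, 0, 0, 1, 0); (0, 0, 0, 1, 1); (2, 2, 2, 0, 0))


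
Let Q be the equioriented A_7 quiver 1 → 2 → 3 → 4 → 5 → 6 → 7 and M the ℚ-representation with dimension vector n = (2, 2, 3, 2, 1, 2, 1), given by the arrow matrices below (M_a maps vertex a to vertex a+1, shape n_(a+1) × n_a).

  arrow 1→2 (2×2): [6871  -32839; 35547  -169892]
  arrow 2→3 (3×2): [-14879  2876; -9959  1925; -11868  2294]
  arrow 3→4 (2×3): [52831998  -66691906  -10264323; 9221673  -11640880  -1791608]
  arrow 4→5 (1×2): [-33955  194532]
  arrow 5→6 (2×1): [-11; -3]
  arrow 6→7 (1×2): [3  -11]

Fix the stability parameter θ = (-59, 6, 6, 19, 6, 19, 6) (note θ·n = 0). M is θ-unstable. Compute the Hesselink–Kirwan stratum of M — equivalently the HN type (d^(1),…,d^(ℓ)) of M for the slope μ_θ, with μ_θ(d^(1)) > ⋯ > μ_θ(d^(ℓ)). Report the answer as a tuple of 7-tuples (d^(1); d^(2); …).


Barcode: M ≅ I[1,4], I[1,6], I[3,3], I[6,7]. HN layers by μ_θ (4 steps, strictly decreasing):
  μ^(1)=19; μ^(2)=25/2; μ^(3)=6; μ^(4)=-59

((0, 0, 0, 1, 0, 1, 0); (0, 0, 0, 1, 1, 1, 1); (0, 2, 3, 0, 0, 0, 0); (2, 0, 0, 0, 0, 0, 0))


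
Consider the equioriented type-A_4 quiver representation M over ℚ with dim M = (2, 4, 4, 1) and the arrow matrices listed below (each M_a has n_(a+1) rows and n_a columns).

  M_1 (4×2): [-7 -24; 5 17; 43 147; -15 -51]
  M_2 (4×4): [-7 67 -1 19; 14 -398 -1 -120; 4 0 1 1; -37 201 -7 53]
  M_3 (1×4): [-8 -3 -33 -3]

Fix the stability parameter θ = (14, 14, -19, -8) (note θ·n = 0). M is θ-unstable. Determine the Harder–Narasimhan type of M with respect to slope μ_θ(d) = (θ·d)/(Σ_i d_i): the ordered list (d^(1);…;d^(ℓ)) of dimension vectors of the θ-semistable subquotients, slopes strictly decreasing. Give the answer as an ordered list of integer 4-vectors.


Barcode: M ≅ I[1,3], I[1,4], I[2,2], I[2,3], I[3,3]. HN layers by μ_θ (5 steps, strictly decreasing):
  μ^(1)=14; μ^(2)=3; μ^(3)=1/4; μ^(4)=-5/2; μ^(5)=-19

((0, 1, 0, 0); (1, 1, 1, 0); (1, 1, 1, 1); (0, 1, 1, 0); (0, 0, 1, 0))


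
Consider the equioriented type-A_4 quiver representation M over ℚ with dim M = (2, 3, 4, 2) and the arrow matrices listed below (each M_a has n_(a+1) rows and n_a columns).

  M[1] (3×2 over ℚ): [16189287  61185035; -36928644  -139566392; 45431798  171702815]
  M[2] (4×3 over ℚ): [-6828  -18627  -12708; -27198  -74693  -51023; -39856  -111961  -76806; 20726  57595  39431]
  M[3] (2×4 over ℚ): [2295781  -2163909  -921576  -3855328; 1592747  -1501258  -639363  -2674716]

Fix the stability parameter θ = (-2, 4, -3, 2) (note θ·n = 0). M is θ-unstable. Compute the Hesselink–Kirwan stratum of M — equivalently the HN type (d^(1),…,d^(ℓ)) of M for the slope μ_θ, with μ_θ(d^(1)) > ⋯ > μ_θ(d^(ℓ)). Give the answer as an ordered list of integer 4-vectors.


Via rank(M_{q-1}∘⋯∘M_p): M ≅ I[1,2], I[1,4], I[2,4], I[3,3]^2.
μ_θ-semistable layers: μ^(1)=4; μ^(2)=2; μ^(3)=1/2; μ^(4)=-2; μ^(5)=-3

((0, 1, 0, 0); (0, 0, 0, 2); (0, 2, 2, 0); (2, 0, 0, 0); (0, 0, 2, 0))


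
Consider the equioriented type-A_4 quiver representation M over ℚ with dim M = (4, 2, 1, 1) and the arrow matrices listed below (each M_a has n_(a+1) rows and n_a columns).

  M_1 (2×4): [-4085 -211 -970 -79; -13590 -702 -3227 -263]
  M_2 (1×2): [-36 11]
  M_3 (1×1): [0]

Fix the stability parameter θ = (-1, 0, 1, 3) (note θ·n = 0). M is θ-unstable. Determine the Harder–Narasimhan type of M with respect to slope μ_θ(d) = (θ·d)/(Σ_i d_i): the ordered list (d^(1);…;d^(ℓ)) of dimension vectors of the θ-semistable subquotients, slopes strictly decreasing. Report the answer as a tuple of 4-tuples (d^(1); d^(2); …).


Via rank(M_{q-1}∘⋯∘M_p): M ≅ I[1,1]^2, I[1,2], I[1,3], I[4,4].
μ_θ-semistable layers: μ^(1)=3; μ^(2)=1; μ^(3)=0; μ^(4)=-1

((0, 0, 0, 1); (0, 0, 1, 0); (0, 2, 0, 0); (4, 0, 0, 0))


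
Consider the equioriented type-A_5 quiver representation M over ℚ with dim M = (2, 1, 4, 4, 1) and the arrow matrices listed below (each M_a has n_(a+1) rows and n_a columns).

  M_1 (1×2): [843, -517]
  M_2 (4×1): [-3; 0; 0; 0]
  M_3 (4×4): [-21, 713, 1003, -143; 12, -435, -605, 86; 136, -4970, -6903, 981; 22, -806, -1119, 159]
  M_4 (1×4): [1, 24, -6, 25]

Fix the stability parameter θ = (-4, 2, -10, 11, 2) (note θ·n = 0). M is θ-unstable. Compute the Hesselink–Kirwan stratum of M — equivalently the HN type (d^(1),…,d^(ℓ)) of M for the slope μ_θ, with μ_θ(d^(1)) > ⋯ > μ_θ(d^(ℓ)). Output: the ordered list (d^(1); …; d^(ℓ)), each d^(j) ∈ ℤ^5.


Via rank(M_{q-1}∘⋯∘M_p): M ≅ I[1,1], I[1,5], I[3,3], I[3,4]^2, I[4,4].
μ_θ-semistable layers: μ^(1)=11; μ^(2)=13/2; μ^(3)=-4; μ^(4)=-10

((0, 0, 0, 3, 0); (0, 0, 0, 1, 1); (2, 1, 1, 0, 0); (0, 0, 3, 0, 0))


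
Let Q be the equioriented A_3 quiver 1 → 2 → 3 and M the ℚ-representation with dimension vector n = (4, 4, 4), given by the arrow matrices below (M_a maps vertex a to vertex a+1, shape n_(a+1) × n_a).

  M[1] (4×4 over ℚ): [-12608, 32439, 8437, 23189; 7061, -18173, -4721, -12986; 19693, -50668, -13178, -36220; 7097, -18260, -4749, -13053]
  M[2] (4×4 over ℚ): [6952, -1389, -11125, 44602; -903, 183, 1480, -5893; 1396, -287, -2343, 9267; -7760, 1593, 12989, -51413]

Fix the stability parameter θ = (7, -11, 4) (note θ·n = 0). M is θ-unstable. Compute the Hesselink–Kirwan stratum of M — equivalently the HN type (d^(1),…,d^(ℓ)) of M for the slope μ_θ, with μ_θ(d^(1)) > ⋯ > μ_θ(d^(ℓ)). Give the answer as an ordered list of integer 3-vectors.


Interval decomposition of M: I[1,2], I[1,3]^3, I[3,3].
HN type (ℓ=2): μ^(1)=4; μ^(2)=-2

((0, 0, 4); (4, 4, 0))


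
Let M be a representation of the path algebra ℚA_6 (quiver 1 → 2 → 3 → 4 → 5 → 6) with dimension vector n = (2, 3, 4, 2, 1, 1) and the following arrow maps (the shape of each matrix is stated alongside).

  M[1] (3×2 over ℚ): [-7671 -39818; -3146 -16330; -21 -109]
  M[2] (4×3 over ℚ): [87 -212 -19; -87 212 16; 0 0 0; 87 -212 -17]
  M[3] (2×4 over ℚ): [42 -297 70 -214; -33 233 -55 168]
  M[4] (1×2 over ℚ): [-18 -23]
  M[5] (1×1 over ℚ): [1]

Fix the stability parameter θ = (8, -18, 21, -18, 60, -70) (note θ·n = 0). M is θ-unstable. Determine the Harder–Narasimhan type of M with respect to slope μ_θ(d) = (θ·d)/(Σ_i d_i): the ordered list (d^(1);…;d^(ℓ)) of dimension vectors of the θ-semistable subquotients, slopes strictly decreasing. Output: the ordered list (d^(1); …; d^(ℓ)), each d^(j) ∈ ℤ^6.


Interval decomposition of M: I[1,4], I[1,6], I[2,2], I[3,3]^2.
HN type (ℓ=5): μ^(1)=21; μ^(2)=3/2; μ^(3)=-7/4; μ^(4)=-5; μ^(5)=-18

((0, 0, 2, 0, 0, 0); (0, 0, 1, 1, 0, 0); (0, 0, 1, 1, 1, 1); (2, 2, 0, 0, 0, 0); (0, 1, 0, 0, 0, 0))


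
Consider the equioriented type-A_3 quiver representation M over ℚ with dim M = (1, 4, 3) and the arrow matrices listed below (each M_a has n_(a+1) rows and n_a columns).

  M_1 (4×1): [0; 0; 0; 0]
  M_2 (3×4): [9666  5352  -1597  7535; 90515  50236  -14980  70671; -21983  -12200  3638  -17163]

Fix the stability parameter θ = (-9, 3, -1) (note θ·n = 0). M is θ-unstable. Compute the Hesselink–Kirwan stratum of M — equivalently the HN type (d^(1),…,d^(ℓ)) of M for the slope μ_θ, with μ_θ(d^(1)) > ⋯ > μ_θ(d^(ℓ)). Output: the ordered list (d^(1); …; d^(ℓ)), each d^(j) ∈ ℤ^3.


Barcode: M ≅ I[1,1], I[2,2], I[2,3]^3. HN layers by μ_θ (3 steps, strictly decreasing):
  μ^(1)=3; μ^(2)=1; μ^(3)=-9

((0, 1, 0); (0, 3, 3); (1, 0, 0))


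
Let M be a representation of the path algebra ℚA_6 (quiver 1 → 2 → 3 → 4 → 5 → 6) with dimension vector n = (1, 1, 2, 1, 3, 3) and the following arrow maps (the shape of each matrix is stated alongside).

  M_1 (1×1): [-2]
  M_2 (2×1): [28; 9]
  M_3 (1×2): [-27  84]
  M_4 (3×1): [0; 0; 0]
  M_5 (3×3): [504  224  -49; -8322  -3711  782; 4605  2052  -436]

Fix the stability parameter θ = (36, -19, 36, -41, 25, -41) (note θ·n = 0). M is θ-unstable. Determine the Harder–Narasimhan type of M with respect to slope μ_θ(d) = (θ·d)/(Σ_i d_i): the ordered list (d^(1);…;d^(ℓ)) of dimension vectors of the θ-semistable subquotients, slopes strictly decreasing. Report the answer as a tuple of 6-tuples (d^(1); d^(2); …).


Via rank(M_{q-1}∘⋯∘M_p): M ≅ I[1,3], I[3,4], I[5,6]^3.
μ_θ-semistable layers: μ^(1)=36; μ^(2)=17/2; μ^(3)=-5/2; μ^(4)=-8

((0, 0, 1, 0, 0, 0); (1, 1, 0, 0, 0, 0); (0, 0, 1, 1, 0, 0); (0, 0, 0, 0, 3, 3))


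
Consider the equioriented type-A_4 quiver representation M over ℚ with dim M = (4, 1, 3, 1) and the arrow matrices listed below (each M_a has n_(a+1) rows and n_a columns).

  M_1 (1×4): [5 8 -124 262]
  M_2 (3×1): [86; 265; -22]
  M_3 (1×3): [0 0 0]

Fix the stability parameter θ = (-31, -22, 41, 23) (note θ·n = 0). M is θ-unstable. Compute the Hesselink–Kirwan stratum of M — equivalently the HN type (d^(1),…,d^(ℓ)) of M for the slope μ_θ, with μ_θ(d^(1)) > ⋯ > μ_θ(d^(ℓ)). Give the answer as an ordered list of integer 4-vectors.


Via rank(M_{q-1}∘⋯∘M_p): M ≅ I[1,1]^3, I[1,3], I[3,3]^2, I[4,4].
μ_θ-semistable layers: μ^(1)=41; μ^(2)=23; μ^(3)=-22; μ^(4)=-31

((0, 0, 3, 0); (0, 0, 0, 1); (0, 1, 0, 0); (4, 0, 0, 0))


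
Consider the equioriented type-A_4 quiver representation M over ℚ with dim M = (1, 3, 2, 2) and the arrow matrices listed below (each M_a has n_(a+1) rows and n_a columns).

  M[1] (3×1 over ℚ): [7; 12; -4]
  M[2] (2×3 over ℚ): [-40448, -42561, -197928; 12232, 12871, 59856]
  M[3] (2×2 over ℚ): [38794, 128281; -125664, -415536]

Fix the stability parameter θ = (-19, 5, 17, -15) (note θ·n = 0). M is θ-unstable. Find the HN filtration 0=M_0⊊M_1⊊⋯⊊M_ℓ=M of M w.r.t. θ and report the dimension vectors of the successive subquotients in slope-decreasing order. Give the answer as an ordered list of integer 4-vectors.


Via rank(M_{q-1}∘⋯∘M_p): M ≅ I[1,4], I[2,2], I[2,3], I[4,4].
μ_θ-semistable layers: μ^(1)=17; μ^(2)=5; μ^(3)=7/3; μ^(4)=-15; μ^(5)=-19

((0, 0, 1, 0); (0, 2, 0, 0); (0, 1, 1, 1); (0, 0, 0, 1); (1, 0, 0, 0))


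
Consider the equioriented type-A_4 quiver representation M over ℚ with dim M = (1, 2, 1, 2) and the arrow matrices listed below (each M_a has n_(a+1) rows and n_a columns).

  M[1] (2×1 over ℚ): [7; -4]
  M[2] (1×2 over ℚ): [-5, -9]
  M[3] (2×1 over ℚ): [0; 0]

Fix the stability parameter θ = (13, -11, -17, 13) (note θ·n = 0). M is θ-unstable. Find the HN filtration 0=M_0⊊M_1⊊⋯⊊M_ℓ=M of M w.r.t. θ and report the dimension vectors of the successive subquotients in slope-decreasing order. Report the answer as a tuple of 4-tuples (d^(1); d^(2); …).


Interval decomposition of M: I[1,3], I[2,2], I[4,4]^2.
HN type (ℓ=3): μ^(1)=13; μ^(2)=-5; μ^(3)=-11

((0, 0, 0, 2); (1, 1, 1, 0); (0, 1, 0, 0))


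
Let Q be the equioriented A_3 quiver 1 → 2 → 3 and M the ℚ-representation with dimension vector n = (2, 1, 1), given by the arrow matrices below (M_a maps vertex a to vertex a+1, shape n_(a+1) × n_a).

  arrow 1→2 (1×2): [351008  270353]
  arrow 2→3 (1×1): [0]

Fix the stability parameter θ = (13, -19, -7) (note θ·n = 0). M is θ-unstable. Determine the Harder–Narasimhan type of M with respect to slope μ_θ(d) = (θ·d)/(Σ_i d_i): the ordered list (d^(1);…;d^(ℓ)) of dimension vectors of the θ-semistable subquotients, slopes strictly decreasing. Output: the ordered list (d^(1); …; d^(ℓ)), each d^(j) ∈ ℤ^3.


Interval decomposition of M: I[1,1], I[1,2], I[3,3].
HN type (ℓ=3): μ^(1)=13; μ^(2)=-3; μ^(3)=-7

((1, 0, 0); (1, 1, 0); (0, 0, 1))


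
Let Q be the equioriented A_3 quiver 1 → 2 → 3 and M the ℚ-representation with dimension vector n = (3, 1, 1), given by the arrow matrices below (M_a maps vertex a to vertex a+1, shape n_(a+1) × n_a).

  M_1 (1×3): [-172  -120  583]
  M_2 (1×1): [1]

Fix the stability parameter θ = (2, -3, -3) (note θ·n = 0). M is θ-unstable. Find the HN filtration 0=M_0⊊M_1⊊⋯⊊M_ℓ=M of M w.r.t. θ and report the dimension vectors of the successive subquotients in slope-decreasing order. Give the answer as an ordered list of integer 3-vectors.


Interval decomposition of M: I[1,1]^2, I[1,3].
HN type (ℓ=2): μ^(1)=2; μ^(2)=-4/3

((2, 0, 0); (1, 1, 1))


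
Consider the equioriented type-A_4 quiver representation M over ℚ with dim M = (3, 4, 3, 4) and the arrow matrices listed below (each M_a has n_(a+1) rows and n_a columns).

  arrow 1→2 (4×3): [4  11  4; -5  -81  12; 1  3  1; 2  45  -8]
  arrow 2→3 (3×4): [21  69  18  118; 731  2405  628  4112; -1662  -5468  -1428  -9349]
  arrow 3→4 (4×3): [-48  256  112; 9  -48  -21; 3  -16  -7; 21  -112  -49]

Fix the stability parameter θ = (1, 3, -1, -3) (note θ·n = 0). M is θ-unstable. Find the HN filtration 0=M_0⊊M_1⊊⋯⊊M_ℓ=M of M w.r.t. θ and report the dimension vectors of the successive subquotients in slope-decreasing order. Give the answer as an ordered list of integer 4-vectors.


Barcode: M ≅ I[1,3]^2, I[1,4], I[2,2], I[4,4]^3. HN layers by μ_θ (4 steps, strictly decreasing):
  μ^(1)=3; μ^(2)=1; μ^(3)=0; μ^(4)=-3

((0, 1, 0, 0); (2, 2, 2, 0); (1, 1, 1, 1); (0, 0, 0, 3))


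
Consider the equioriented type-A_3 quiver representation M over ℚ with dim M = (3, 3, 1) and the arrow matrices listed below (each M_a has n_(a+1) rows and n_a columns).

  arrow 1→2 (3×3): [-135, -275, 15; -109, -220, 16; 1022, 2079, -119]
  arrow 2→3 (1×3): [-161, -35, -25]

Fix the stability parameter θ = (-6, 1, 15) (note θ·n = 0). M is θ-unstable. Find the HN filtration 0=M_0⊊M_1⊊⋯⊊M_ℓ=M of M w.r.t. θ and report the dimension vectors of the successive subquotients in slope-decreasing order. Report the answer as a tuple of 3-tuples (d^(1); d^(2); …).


Barcode: M ≅ I[1,1], I[1,2]^2, I[2,3]. HN layers by μ_θ (3 steps, strictly decreasing):
  μ^(1)=15; μ^(2)=1; μ^(3)=-6

((0, 0, 1); (0, 3, 0); (3, 0, 0))


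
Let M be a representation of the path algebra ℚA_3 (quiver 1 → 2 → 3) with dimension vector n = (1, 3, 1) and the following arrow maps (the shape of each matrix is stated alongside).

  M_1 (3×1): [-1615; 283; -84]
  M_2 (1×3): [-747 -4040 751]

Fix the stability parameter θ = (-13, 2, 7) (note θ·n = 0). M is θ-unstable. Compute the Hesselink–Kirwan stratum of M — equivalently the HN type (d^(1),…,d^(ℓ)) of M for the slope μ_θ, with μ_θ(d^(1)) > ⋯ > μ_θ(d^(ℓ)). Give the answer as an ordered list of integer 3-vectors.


Barcode: M ≅ I[1,3], I[2,2]^2. HN layers by μ_θ (3 steps, strictly decreasing):
  μ^(1)=7; μ^(2)=2; μ^(3)=-13

((0, 0, 1); (0, 3, 0); (1, 0, 0))


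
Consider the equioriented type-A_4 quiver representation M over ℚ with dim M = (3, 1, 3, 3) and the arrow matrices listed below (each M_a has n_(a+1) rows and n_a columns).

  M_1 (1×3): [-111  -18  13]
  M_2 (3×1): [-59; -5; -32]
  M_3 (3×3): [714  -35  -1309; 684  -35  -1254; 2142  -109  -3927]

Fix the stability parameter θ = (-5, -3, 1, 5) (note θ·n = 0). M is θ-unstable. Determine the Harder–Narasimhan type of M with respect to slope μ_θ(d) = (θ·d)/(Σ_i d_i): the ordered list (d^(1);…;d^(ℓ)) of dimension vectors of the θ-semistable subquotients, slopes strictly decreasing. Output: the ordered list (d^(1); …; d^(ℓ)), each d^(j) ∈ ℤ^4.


Barcode: M ≅ I[1,1]^2, I[1,4], I[3,3], I[3,4], I[4,4]. HN layers by μ_θ (4 steps, strictly decreasing):
  μ^(1)=5; μ^(2)=1; μ^(3)=-3; μ^(4)=-5

((0, 0, 0, 3); (0, 0, 3, 0); (0, 1, 0, 0); (3, 0, 0, 0))


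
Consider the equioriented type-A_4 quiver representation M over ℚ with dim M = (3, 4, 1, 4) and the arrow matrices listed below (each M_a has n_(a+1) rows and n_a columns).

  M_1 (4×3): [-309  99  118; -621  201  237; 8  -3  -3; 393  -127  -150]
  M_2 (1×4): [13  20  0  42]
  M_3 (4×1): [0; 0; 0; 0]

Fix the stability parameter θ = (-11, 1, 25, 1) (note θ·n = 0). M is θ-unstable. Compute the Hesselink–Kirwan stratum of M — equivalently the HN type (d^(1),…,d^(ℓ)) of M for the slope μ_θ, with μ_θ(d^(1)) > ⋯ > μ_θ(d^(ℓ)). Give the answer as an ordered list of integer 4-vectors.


Barcode: M ≅ I[1,2]^2, I[1,3], I[2,2], I[4,4]^4. HN layers by μ_θ (3 steps, strictly decreasing):
  μ^(1)=25; μ^(2)=1; μ^(3)=-11

((0, 0, 1, 0); (0, 4, 0, 4); (3, 0, 0, 0))


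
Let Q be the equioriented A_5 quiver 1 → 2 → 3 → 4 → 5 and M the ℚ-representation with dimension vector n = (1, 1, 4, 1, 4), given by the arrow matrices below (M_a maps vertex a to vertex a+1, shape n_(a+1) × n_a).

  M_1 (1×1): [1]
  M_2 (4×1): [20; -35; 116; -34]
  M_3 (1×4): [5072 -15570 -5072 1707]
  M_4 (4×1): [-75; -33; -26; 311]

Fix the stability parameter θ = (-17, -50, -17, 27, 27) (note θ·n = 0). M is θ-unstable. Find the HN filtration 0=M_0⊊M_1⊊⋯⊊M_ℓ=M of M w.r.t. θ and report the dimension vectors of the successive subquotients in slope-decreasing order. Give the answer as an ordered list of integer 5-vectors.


Interval decomposition of M: I[1,3], I[3,3]^2, I[3,5], I[5,5]^3.
HN type (ℓ=3): μ^(1)=27; μ^(2)=-17; μ^(3)=-67/2

((0, 0, 0, 1, 4); (0, 0, 4, 0, 0); (1, 1, 0, 0, 0))


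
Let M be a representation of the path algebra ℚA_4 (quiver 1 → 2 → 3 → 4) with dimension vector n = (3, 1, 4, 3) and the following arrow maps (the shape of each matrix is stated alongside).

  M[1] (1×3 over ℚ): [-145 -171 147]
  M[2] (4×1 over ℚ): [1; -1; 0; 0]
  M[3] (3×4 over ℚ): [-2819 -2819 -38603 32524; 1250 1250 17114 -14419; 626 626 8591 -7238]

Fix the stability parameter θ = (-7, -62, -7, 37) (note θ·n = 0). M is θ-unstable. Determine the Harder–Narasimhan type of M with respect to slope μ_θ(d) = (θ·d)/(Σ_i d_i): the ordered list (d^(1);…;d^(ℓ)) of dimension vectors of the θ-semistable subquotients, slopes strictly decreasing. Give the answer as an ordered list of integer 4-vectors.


Interval decomposition of M: I[1,1]^2, I[1,3], I[3,4]^3.
HN type (ℓ=3): μ^(1)=37; μ^(2)=-7; μ^(3)=-69/2

((0, 0, 0, 3); (2, 0, 4, 0); (1, 1, 0, 0))


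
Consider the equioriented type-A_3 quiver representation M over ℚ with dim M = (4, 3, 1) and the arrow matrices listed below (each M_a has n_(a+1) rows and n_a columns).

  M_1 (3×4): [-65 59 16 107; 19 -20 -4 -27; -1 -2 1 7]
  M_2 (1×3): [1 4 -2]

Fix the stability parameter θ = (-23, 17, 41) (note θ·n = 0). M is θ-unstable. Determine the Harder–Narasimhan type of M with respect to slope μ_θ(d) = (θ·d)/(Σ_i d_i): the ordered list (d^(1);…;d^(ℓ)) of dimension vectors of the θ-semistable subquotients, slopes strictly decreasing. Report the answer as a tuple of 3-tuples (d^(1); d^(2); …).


Barcode: M ≅ I[1,1], I[1,2]^2, I[1,3]. HN layers by μ_θ (3 steps, strictly decreasing):
  μ^(1)=41; μ^(2)=17; μ^(3)=-23

((0, 0, 1); (0, 3, 0); (4, 0, 0))


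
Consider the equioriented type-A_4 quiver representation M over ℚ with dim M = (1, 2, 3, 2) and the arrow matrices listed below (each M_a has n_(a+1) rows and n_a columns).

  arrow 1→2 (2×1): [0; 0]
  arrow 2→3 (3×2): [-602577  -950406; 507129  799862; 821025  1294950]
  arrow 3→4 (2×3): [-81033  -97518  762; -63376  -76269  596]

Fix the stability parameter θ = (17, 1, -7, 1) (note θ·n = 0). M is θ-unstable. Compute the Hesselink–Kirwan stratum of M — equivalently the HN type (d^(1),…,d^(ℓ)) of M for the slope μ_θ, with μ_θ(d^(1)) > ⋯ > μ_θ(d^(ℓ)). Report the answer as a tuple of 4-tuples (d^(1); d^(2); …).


Interval decomposition of M: I[1,1], I[2,2], I[2,4], I[3,3], I[3,4].
HN type (ℓ=4): μ^(1)=17; μ^(2)=1; μ^(3)=-3; μ^(4)=-7

((1, 0, 0, 0); (0, 1, 0, 2); (0, 1, 1, 0); (0, 0, 2, 0))


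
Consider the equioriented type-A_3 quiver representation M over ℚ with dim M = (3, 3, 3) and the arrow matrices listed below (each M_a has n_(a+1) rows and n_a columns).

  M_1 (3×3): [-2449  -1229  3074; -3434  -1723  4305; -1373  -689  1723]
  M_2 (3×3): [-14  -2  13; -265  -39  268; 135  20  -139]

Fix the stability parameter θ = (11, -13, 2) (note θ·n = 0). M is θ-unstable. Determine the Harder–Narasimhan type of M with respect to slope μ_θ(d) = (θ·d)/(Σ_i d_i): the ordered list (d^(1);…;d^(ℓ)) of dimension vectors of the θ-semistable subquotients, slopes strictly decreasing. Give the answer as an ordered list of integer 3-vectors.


Via rank(M_{q-1}∘⋯∘M_p): M ≅ I[1,3]^3.
μ_θ-semistable layers: μ^(1)=2; μ^(2)=-1

((0, 0, 3); (3, 3, 0))


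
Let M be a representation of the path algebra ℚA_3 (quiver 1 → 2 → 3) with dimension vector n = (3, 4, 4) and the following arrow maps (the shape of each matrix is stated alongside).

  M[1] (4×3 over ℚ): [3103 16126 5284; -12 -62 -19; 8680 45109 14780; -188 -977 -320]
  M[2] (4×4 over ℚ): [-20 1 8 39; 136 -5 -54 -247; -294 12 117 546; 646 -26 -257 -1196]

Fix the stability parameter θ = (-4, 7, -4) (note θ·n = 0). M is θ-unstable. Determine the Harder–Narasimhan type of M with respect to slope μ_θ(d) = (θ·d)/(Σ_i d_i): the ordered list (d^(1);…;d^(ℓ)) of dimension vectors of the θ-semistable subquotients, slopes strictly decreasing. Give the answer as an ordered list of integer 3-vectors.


Interval decomposition of M: I[1,2], I[1,3]^2, I[2,2], I[3,3]^2.
HN type (ℓ=3): μ^(1)=7; μ^(2)=3/2; μ^(3)=-4

((0, 2, 0); (0, 2, 2); (3, 0, 2))


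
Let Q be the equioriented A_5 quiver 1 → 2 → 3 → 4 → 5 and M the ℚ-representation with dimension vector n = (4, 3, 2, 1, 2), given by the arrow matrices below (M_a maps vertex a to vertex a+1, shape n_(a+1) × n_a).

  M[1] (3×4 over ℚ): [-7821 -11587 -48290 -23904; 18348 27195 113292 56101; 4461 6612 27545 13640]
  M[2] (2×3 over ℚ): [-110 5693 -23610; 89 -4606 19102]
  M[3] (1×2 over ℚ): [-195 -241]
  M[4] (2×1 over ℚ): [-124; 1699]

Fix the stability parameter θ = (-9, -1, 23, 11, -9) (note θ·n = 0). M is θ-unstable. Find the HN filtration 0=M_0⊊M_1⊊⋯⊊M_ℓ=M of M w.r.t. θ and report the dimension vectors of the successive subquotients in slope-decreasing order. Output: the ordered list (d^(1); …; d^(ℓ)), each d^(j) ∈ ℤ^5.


Via rank(M_{q-1}∘⋯∘M_p): M ≅ I[1,1], I[1,2], I[1,3], I[1,5], I[5,5].
μ_θ-semistable layers: μ^(1)=23; μ^(2)=25/3; μ^(3)=-1; μ^(4)=-9

((0, 0, 1, 0, 0); (0, 0, 1, 1, 1); (0, 3, 0, 0, 0); (4, 0, 0, 0, 1))


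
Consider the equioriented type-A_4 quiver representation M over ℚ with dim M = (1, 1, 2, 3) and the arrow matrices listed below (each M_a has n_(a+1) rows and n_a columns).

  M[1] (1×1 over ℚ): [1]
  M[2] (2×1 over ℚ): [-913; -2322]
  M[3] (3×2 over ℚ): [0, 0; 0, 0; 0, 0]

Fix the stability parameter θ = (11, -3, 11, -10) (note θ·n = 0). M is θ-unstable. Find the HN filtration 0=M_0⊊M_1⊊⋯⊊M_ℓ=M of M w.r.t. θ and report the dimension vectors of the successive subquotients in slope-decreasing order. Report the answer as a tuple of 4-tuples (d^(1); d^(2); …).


Barcode: M ≅ I[1,3], I[3,3], I[4,4]^3. HN layers by μ_θ (3 steps, strictly decreasing):
  μ^(1)=11; μ^(2)=4; μ^(3)=-10

((0, 0, 2, 0); (1, 1, 0, 0); (0, 0, 0, 3))


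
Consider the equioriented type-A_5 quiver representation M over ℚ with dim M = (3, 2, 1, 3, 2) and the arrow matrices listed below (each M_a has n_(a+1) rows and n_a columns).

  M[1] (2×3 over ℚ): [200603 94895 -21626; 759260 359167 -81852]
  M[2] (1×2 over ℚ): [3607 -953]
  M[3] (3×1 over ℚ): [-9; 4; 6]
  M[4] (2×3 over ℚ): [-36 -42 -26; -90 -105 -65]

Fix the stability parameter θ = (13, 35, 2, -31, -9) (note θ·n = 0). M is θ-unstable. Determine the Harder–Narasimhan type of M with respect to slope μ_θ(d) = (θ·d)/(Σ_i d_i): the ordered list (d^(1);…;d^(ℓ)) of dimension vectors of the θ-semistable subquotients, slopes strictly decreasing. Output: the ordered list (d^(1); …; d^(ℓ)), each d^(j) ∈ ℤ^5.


Interval decomposition of M: I[1,1], I[1,2], I[1,4], I[4,4], I[4,5], I[5,5].
HN type (ℓ=5): μ^(1)=35; μ^(2)=13; μ^(3)=19/4; μ^(4)=-9; μ^(5)=-31

((0, 1, 0, 0, 0); (2, 0, 0, 0, 0); (1, 1, 1, 1, 0); (0, 0, 0, 0, 2); (0, 0, 0, 2, 0))


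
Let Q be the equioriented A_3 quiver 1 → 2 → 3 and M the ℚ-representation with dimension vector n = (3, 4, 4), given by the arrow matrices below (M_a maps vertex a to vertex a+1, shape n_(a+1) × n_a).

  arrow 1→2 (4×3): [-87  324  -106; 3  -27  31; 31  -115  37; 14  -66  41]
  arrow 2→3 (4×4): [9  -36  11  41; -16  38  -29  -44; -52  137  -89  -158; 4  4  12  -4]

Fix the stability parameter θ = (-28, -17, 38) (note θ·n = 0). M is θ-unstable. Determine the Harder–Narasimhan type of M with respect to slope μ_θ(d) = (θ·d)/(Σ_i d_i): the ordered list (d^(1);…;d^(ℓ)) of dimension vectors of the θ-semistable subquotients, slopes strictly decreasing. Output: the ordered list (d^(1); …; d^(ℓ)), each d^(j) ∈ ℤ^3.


Via rank(M_{q-1}∘⋯∘M_p): M ≅ I[1,2], I[1,3]^2, I[2,3], I[3,3].
μ_θ-semistable layers: μ^(1)=38; μ^(2)=-17; μ^(3)=-28

((0, 0, 4); (0, 4, 0); (3, 0, 0))


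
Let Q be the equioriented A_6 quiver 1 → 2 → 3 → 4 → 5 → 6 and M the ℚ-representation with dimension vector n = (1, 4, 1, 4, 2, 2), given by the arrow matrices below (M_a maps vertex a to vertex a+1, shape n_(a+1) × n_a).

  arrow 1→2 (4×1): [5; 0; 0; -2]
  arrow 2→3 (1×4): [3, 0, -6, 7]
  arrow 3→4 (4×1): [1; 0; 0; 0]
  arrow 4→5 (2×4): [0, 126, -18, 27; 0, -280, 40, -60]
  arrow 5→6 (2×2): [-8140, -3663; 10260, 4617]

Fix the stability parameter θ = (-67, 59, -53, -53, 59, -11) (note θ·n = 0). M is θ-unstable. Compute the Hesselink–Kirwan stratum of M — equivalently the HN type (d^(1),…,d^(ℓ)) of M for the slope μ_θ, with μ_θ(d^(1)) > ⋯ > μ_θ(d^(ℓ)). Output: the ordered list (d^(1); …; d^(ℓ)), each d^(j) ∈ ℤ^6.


Barcode: M ≅ I[1,4], I[2,2]^3, I[4,4]^2, I[4,5], I[5,6], I[6,6]. HN layers by μ_θ (6 steps, strictly decreasing):
  μ^(1)=59; μ^(2)=24; μ^(3)=-11; μ^(4)=-47/3; μ^(5)=-53; μ^(6)=-67

((0, 3, 0, 0, 1, 0); (0, 0, 0, 0, 1, 1); (0, 0, 0, 0, 0, 1); (0, 1, 1, 1, 0, 0); (0, 0, 0, 3, 0, 0); (1, 0, 0, 0, 0, 0))


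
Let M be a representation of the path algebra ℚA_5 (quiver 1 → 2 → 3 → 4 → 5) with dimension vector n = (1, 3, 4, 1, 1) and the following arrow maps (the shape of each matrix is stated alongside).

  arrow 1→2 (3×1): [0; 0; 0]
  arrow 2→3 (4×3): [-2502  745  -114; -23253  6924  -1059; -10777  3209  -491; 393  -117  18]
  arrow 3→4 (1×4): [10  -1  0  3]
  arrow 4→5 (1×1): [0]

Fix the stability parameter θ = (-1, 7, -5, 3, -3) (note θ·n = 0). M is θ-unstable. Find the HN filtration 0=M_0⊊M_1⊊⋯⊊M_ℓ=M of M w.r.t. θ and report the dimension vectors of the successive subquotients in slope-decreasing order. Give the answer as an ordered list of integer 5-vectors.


Barcode: M ≅ I[1,1], I[2,3]^2, I[2,4], I[3,3], I[5,5]. HN layers by μ_θ (5 steps, strictly decreasing):
  μ^(1)=3; μ^(2)=1; μ^(3)=-1; μ^(4)=-3; μ^(5)=-5

((0, 0, 0, 1, 0); (0, 3, 3, 0, 0); (1, 0, 0, 0, 0); (0, 0, 0, 0, 1); (0, 0, 1, 0, 0))


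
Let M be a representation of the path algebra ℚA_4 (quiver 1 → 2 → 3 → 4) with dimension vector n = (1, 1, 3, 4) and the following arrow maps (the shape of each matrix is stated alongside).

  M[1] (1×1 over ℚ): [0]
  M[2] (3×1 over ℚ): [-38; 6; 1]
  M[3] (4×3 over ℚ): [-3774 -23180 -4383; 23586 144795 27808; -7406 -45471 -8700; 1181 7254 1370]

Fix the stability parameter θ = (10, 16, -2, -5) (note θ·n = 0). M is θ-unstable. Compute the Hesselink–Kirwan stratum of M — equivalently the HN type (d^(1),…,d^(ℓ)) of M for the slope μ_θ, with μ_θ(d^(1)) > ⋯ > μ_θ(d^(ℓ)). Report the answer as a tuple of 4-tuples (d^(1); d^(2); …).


Interval decomposition of M: I[1,1], I[2,4], I[3,4]^2, I[4,4].
HN type (ℓ=4): μ^(1)=10; μ^(2)=3; μ^(3)=-7/2; μ^(4)=-5

((1, 0, 0, 0); (0, 1, 1, 1); (0, 0, 2, 2); (0, 0, 0, 1))


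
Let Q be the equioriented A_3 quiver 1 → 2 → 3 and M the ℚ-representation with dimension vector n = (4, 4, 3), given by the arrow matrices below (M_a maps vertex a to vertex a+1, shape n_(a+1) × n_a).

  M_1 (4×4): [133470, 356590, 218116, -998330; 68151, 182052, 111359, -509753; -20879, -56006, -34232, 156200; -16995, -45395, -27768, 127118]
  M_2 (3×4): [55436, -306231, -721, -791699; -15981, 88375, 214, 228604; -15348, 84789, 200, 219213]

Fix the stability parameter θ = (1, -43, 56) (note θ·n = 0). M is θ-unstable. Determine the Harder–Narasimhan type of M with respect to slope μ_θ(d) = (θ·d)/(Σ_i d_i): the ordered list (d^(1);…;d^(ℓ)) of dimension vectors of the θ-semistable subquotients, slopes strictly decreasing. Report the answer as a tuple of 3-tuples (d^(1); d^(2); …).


Interval decomposition of M: I[1,2], I[1,3]^3.
HN type (ℓ=2): μ^(1)=56; μ^(2)=-21

((0, 0, 3); (4, 4, 0))


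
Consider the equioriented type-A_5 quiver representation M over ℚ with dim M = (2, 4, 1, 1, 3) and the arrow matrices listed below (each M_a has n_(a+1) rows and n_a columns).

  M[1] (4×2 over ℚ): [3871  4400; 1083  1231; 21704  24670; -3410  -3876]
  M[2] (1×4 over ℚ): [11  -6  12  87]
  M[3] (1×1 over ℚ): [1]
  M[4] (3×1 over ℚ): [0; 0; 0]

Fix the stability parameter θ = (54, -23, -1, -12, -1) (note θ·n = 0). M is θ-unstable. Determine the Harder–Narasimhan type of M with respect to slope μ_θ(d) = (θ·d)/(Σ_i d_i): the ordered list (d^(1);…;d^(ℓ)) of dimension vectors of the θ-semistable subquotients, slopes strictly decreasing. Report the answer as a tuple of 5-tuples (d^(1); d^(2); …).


Via rank(M_{q-1}∘⋯∘M_p): M ≅ I[1,2], I[1,4], I[2,2]^2, I[5,5]^3.
μ_θ-semistable layers: μ^(1)=31/2; μ^(2)=9/2; μ^(3)=-1; μ^(4)=-23

((1, 1, 0, 0, 0); (1, 1, 1, 1, 0); (0, 0, 0, 0, 3); (0, 2, 0, 0, 0))


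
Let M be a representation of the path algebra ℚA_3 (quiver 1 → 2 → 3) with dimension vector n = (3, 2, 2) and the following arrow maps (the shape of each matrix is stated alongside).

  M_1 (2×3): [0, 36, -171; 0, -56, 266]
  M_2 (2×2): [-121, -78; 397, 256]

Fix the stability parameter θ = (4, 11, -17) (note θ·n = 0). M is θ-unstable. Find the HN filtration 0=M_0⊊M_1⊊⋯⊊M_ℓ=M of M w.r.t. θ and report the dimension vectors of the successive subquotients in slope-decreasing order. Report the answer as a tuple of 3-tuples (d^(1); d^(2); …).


Barcode: M ≅ I[1,1]^2, I[1,3], I[2,3]. HN layers by μ_θ (3 steps, strictly decreasing):
  μ^(1)=4; μ^(2)=-2/3; μ^(3)=-3

((2, 0, 0); (1, 1, 1); (0, 1, 1))


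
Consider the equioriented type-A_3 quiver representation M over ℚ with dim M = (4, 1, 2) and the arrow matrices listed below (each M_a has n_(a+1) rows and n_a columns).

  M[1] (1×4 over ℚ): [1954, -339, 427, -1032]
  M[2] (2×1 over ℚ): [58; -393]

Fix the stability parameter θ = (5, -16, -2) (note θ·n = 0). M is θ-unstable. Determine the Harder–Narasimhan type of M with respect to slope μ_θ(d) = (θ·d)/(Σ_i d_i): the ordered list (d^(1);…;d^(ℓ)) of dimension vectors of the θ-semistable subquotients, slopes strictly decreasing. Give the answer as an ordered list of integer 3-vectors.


Interval decomposition of M: I[1,1]^3, I[1,3], I[3,3].
HN type (ℓ=3): μ^(1)=5; μ^(2)=-2; μ^(3)=-11/2

((3, 0, 0); (0, 0, 2); (1, 1, 0))


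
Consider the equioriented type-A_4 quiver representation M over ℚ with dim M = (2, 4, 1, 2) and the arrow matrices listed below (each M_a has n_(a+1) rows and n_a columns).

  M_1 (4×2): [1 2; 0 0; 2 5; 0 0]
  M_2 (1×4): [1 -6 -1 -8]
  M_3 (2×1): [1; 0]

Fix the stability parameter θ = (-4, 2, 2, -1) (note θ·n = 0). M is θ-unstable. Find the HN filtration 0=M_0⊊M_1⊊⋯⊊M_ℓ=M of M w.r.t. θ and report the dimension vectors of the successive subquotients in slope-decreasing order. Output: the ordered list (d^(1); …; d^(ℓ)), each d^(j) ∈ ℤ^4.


Barcode: M ≅ I[1,2], I[1,4], I[2,2]^2, I[4,4]. HN layers by μ_θ (4 steps, strictly decreasing):
  μ^(1)=2; μ^(2)=1; μ^(3)=-1; μ^(4)=-4

((0, 3, 0, 0); (0, 1, 1, 1); (0, 0, 0, 1); (2, 0, 0, 0))


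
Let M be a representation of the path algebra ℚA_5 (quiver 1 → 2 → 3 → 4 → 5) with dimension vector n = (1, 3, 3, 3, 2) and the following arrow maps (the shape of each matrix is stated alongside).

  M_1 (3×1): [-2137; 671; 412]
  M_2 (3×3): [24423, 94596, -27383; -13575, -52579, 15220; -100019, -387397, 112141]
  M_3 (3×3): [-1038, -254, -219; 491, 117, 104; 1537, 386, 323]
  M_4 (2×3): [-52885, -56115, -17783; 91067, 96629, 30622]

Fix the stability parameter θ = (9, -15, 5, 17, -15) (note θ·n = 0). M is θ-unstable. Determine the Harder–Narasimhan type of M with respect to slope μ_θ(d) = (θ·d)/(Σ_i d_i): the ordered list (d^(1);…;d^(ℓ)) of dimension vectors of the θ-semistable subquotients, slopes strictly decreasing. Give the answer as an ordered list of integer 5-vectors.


Interval decomposition of M: I[1,5], I[2,4], I[2,5].
HN type (ℓ=5): μ^(1)=17; μ^(2)=5; μ^(3)=7/3; μ^(4)=-3; μ^(5)=-15

((0, 0, 0, 1, 0); (0, 0, 1, 0, 0); (0, 0, 2, 2, 2); (1, 1, 0, 0, 0); (0, 2, 0, 0, 0))


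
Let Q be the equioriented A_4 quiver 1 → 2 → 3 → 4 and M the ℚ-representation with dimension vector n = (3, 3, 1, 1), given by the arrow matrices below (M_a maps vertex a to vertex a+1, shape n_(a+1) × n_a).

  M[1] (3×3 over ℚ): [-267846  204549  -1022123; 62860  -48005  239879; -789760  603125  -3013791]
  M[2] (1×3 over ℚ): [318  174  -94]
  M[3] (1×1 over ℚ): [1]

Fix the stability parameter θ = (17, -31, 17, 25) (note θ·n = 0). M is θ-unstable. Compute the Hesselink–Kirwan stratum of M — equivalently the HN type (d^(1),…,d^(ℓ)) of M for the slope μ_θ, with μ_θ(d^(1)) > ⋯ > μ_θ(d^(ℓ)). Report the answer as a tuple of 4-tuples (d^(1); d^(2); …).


Barcode: M ≅ I[1,1], I[1,2], I[1,4], I[2,2]. HN layers by μ_θ (4 steps, strictly decreasing):
  μ^(1)=25; μ^(2)=17; μ^(3)=-7; μ^(4)=-31

((0, 0, 0, 1); (1, 0, 1, 0); (2, 2, 0, 0); (0, 1, 0, 0))


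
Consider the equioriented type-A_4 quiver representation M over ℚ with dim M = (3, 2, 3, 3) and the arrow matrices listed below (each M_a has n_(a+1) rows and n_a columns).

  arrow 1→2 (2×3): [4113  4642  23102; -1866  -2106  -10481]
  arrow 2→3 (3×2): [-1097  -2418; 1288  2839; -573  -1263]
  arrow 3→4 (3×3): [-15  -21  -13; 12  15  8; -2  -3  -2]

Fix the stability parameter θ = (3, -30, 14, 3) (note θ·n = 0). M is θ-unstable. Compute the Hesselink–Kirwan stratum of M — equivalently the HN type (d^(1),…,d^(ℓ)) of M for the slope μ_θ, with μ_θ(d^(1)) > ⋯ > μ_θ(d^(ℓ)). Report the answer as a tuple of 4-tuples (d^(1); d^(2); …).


Via rank(M_{q-1}∘⋯∘M_p): M ≅ I[1,1], I[1,3], I[1,4], I[3,4], I[4,4].
μ_θ-semistable layers: μ^(1)=14; μ^(2)=17/2; μ^(3)=3; μ^(4)=-27/2

((0, 0, 1, 0); (0, 0, 2, 2); (1, 0, 0, 1); (2, 2, 0, 0))


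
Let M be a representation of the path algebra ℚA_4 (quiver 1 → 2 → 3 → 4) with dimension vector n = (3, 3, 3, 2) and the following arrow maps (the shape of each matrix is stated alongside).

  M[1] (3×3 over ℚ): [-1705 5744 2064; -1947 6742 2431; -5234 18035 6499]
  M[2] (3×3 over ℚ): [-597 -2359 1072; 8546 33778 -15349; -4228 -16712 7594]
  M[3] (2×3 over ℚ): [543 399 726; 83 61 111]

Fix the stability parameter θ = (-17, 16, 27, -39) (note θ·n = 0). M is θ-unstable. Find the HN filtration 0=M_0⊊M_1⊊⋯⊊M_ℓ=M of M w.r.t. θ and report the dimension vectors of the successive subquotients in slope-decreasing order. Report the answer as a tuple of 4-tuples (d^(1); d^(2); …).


Via rank(M_{q-1}∘⋯∘M_p): M ≅ I[1,3], I[1,4]^2.
μ_θ-semistable layers: μ^(1)=27; μ^(2)=16; μ^(3)=4/3; μ^(4)=-17

((0, 0, 1, 0); (0, 1, 0, 0); (0, 2, 2, 2); (3, 0, 0, 0))


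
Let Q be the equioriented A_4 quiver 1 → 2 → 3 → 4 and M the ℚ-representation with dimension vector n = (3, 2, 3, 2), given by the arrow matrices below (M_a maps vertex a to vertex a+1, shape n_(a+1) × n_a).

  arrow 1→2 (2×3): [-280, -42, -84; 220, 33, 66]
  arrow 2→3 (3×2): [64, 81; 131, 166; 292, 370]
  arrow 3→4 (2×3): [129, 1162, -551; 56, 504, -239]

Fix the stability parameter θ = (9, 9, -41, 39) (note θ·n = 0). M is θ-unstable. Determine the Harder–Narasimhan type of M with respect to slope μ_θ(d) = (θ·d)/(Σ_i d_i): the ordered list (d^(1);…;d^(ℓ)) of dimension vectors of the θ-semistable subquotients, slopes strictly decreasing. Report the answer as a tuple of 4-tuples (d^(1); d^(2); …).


Interval decomposition of M: I[1,1]^2, I[1,4], I[2,3], I[3,4].
HN type (ℓ=5): μ^(1)=39; μ^(2)=9; μ^(3)=-23/3; μ^(4)=-16; μ^(5)=-41

((0, 0, 0, 2); (2, 0, 0, 0); (1, 1, 1, 0); (0, 1, 1, 0); (0, 0, 1, 0))


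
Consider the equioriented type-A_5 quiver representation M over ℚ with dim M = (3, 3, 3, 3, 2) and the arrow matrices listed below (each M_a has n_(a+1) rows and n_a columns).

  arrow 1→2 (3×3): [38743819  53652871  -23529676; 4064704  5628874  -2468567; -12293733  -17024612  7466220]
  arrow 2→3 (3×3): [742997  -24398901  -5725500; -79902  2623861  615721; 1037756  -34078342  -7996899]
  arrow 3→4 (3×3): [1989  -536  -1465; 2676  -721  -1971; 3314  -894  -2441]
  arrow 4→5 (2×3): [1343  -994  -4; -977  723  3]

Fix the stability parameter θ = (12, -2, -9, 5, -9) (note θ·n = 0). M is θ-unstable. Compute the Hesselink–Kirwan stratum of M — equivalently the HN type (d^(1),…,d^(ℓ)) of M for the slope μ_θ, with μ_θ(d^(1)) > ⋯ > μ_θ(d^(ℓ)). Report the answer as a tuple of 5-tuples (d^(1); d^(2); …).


Via rank(M_{q-1}∘⋯∘M_p): M ≅ I[1,4], I[1,5]^2.
μ_θ-semistable layers: μ^(1)=5; μ^(2)=1/3; μ^(3)=-3/5

((0, 0, 0, 1, 0); (1, 1, 1, 0, 0); (2, 2, 2, 2, 2))


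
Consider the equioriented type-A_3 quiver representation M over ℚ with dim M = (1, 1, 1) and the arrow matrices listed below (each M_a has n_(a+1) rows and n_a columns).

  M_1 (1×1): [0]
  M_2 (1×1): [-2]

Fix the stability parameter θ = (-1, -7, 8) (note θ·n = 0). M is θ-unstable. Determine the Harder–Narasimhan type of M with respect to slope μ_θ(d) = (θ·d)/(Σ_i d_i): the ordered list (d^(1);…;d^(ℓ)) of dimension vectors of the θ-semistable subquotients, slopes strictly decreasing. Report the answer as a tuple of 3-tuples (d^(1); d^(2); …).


Barcode: M ≅ I[1,1], I[2,3]. HN layers by μ_θ (3 steps, strictly decreasing):
  μ^(1)=8; μ^(2)=-1; μ^(3)=-7

((0, 0, 1); (1, 0, 0); (0, 1, 0))


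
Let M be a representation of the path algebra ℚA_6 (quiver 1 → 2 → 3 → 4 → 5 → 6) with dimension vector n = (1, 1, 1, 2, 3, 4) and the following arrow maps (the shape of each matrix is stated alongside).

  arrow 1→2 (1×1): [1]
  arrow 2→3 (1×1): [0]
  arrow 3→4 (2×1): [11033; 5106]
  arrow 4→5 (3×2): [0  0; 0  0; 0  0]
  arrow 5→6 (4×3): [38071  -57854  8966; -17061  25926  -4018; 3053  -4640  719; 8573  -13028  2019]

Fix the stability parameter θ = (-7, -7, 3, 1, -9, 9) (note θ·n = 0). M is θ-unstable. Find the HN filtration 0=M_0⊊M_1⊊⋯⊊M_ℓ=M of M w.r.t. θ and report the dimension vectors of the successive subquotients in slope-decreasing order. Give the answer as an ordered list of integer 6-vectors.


Barcode: M ≅ I[1,2], I[3,4], I[4,4], I[5,6]^3, I[6,6]. HN layers by μ_θ (5 steps, strictly decreasing):
  μ^(1)=9; μ^(2)=2; μ^(3)=1; μ^(4)=-7; μ^(5)=-9

((0, 0, 0, 0, 0, 4); (0, 0, 1, 1, 0, 0); (0, 0, 0, 1, 0, 0); (1, 1, 0, 0, 0, 0); (0, 0, 0, 0, 3, 0))
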